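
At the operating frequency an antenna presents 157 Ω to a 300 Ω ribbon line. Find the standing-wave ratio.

VSWR ≈ 1.91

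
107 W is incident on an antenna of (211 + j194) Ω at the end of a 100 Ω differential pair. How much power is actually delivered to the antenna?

P_delivered ≈ 67.2 W

|Γ| = |(111 + j194)/(311 + j194)| = 0.61
|Γ|² = 0.372
P_refl = |Γ|²·P_inc = 39.8 W, P_del = (1 − |Γ|²)·P_inc = 67.2 W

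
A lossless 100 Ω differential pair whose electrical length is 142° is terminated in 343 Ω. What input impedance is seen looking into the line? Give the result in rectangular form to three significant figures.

Z_in ≈ 67.5 + j103 Ω

tan(βl) = tan(142°) = -0.781
Z_in = Z_0·(Z_L + jZ_0·tanβl)/(Z_0 + jZ_L·tanβl)
     = 100·(343 − j78.1)/(100 − j268)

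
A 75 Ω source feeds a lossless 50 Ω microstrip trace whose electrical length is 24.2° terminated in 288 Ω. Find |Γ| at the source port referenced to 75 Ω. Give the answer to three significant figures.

tan(βl) = 0.449
Z_in = Z_0·(Z_L + jZ_0·tanβl)/(Z_0 + jZ_L·tanβl) = 45 − j93.9 Ω
Γ_s = (Z_in − Z_s)/(Z_in + Z_s) = (-30 − j93.9)/(120 − j93.9), |Γ_s| = 0.647

|Γ| ≈ 0.647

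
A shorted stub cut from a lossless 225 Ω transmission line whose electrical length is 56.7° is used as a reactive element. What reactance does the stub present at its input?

X_in ≈ 343 Ω (inductive)

tan(βl) = 1.52
For a shorted stub, Z_in = jZ_0·tan(βl)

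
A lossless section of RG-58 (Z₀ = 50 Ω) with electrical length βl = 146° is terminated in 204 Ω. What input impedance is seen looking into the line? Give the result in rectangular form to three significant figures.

tan(βl) = tan(146°) = -0.675
Z_in = Z_0·(Z_L + jZ_0·tanβl)/(Z_0 + jZ_L·tanβl)
     = 50·(204 − j33.7)/(50 − j138)

Z_in ≈ 34.6 + j61.5 Ω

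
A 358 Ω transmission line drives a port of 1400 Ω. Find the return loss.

Γ = (1400 − 358)/(1400 + 358) = 0.593
RL = −20·log₁₀|Γ| = −20·log₁₀(0.593)

RL ≈ 4.54 dB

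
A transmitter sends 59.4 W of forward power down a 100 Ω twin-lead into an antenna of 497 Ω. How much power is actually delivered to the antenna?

P_delivered ≈ 33.1 W

Γ = (497 − 100)/(497 + 100) = 0.665
|Γ|² = 0.442
P_refl = |Γ|²·P_inc = 26.3 W, P_del = (1 − |Γ|²)·P_inc = 33.1 W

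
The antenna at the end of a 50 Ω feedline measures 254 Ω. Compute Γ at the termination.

Γ = 0.671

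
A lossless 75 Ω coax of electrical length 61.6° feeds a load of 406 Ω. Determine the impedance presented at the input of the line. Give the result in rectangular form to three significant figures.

tan(βl) = tan(61.6°) = 1.85
Z_in = Z_0·(Z_L + jZ_0·tanβl)/(Z_0 + jZ_L·tanβl)
     = 75·(406 + j139)/(75 + j751)

Z_in ≈ 17.7 − j38.8 Ω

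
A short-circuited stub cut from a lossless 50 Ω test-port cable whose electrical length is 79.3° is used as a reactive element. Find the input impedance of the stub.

Z_in ≈ +j265 Ω

tan(βl) = 5.29
For a short-circuited stub, Z_in = jZ_0·tan(βl)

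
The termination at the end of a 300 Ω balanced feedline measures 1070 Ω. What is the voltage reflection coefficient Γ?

Γ = 0.562

Γ = (Z_L − Z_0)/(Z_L + Z_0) = (1070 − 300)/(1070 + 300) = 770/1370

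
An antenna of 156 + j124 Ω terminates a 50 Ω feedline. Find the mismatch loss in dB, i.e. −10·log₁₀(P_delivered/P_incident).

mismatch loss ≈ 2.68 dB

Γ = (106 + j124)/(206 + j124), |Γ| = 0.678
|Γ|² = 0.46, so P_del/P_inc = 1 − |Γ|² = 0.54
ML = −10·log₁₀(1 − |Γ|²)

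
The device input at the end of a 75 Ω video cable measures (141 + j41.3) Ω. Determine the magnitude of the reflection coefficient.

|Γ| ≈ 0.354

Γ = (Z_L − Z_0)/(Z_L + Z_0) = (66 + j41.3)/(216 + j41.3)
|Γ| = 77.9/220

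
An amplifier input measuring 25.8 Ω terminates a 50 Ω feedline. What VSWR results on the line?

Γ = (25.8 − 50)/(25.8 + 50) = -0.319
VSWR = (1 + 0.319)/(1 − 0.319)

VSWR ≈ 1.94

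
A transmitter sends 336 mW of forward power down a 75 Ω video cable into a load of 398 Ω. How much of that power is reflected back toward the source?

Γ = (398 − 75)/(398 + 75) = 0.683
|Γ|² = 0.466
P_refl = |Γ|²·P_inc = 157 mW, P_del = (1 − |Γ|²)·P_inc = 179 mW

P_reflected ≈ 157 mW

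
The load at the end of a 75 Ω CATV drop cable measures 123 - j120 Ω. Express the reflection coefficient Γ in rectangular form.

Γ ≈ 0.446 − j0.336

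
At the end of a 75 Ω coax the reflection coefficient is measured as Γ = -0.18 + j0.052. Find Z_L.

Z_L = Z_0·(1 + Γ)/(1 − Γ) = 75·(0.82 + j0.052)/(1.18 − j0.052)

Z_L ≈ 51.9 + j5.59 Ω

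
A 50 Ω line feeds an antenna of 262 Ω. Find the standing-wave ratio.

For a purely resistive load, VSWR = R_L/Z_0 or Z_0/R_L (whichever > 1) = 262/50

VSWR ≈ 5.24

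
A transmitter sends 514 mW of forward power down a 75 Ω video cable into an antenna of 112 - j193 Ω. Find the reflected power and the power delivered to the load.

|Γ| = |(37 − j193)/(187 − j193)| = 0.731
|Γ|² = 0.535
P_refl = |Γ|²·P_inc = 275 mW, P_del = (1 − |Γ|²)·P_inc = 239 mW

P_reflected ≈ 275 mW; P_delivered ≈ 239 mW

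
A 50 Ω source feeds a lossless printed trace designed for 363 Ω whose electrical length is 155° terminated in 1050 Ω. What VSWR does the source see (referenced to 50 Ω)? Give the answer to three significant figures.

VSWR ≈ 17.8

tan(βl) = -0.466
Z_in = Z_0·(Z_L + jZ_0·tanβl)/(Z_0 + jZ_L·tanβl) = 453 + j442 Ω
Γ_s = (Z_in − Z_s)/(Z_in + Z_s) = (403 + j442)/(503 + j442), |Γ_s| = 0.893
VSWR = (1 + |Γ_s|)/(1 − |Γ_s|)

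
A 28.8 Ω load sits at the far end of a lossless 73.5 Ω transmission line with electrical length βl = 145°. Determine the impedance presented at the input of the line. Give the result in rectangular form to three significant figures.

tan(βl) = tan(145°) = -0.7
Z_in = Z_0·(Z_L + jZ_0·tanβl)/(Z_0 + jZ_L·tanβl)
     = 73.5·(28.8 − j51.5)/(73.5 − j20.2)

Z_in ≈ 39.9 − j40.5 Ω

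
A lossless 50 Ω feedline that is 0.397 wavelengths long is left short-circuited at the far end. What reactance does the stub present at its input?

X_in ≈ -37.8 Ω (capacitive)

βl = 2π × 0.397 = 143°
tan(βl) = -0.756
For a short-circuited stub, Z_in = jZ_0·tan(βl)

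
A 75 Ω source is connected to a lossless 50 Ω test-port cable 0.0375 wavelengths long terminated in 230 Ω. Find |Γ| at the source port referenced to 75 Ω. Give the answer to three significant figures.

βl = 2π × 0.0375 = 13.5°
tan(βl) = 0.24
Z_in = Z_0·(Z_L + jZ_0·tanβl)/(Z_0 + jZ_L·tanβl) = 110 − j109 Ω
Γ_s = (Z_in − Z_s)/(Z_in + Z_s) = (34.6 − j109)/(185 − j109), |Γ_s| = 0.534

|Γ| ≈ 0.534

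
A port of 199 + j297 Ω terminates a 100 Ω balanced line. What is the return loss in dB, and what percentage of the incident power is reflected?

RL ≈ 2.58 dB; 55.2% of incident power reflected

Γ = (99 + j297)/(299 + j297), |Γ| = 0.743
RL = −20·log₁₀(0.743) = 2.58 dB
P_refl/P_inc = |Γ|² = 0.552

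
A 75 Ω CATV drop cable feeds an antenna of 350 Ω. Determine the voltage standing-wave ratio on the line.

VSWR ≈ 4.67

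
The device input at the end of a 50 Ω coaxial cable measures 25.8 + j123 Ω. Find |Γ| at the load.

Γ = (Z_L − Z_0)/(Z_L + Z_0) = (-24.2 + j123)/(75.8 + j123)
|Γ| = 125/144

|Γ| ≈ 0.868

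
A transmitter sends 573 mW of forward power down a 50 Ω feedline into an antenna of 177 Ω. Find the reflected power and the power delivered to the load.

Γ = (177 − 50)/(177 + 50) = 0.559
|Γ|² = 0.313
P_refl = |Γ|²·P_inc = 179 mW, P_del = (1 − |Γ|²)·P_inc = 394 mW

P_reflected ≈ 179 mW; P_delivered ≈ 394 mW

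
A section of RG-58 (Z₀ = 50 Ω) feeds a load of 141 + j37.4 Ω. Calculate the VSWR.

VSWR ≈ 3.04

Γ = (Z_L − Z_0)/(Z_L + Z_0) = (91 + j37.4)/(191 + j37.4)
|Γ| = 98.4/195 = 0.506
VSWR = (1 + |Γ|)/(1 − |Γ|) = 1.51/0.494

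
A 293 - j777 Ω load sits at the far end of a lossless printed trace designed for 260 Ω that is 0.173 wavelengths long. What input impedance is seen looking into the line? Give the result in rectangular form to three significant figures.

Z_in ≈ 27.5 − j51 Ω

βl = 2π × 0.173 = 62.3°
tan(βl) = tan(62.3°) = 1.9
Z_in = Z_0·(Z_L + jZ_0·tanβl)/(Z_0 + jZ_L·tanβl)
     = 260·(293 − j282)/(1740 + j558)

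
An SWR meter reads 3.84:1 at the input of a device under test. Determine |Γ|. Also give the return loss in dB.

|Γ| = (S − 1)/(S + 1) = (3.84 − 1)/(3.84 + 1) = 2.84/4.84
RL = −20·log₁₀|Γ| = −20·log₁₀(0.587)

|Γ| ≈ 0.587; return loss ≈ 4.63 dB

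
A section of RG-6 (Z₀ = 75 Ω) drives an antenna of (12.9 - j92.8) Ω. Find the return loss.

RL ≈ 1.17 dB

Γ = (-62.1 − j92.8)/(87.9 − j92.8), |Γ| = 0.874
RL = −20·log₁₀|Γ| = −20·log₁₀(0.874)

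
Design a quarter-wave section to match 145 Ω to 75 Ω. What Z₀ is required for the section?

Z_qwt ≈ 104 Ω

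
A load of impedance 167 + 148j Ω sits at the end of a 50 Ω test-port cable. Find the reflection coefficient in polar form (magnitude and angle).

Γ ≈ 0.718 ∠ 17.4°

Γ = (Z_L − Z_0)/(Z_L + Z_0) = (117 + j148)/(217 + j148)
|Γ| = 189/263 = 0.718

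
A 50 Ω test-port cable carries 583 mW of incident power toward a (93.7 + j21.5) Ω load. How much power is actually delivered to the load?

|Γ| = |(43.7 + j21.5)/(143.7 + j21.5)| = 0.335
|Γ|² = 0.112
P_refl = |Γ|²·P_inc = 65.5 mW, P_del = (1 − |Γ|²)·P_inc = 517 mW

P_delivered ≈ 517 mW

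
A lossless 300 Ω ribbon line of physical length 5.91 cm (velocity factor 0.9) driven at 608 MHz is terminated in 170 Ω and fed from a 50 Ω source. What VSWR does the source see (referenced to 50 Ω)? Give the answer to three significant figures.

VSWR ≈ 7.41

λ = v/f = 0.9·c / 608 MHz = 0.444 m
βl = 2π·l/λ = 2π × 0.133 = 47.9°
tan(βl) = 1.11
Z_in = Z_0·(Z_L + jZ_0·tanβl)/(Z_0 + jZ_L·tanβl) = 272 + j162 Ω
Γ_s = (Z_in − Z_s)/(Z_in + Z_s) = (222 + j162)/(322 + j162), |Γ_s| = 0.762
VSWR = (1 + |Γ_s|)/(1 − |Γ_s|)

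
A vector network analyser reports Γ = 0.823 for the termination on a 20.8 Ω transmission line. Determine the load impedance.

Z_L = Z_0·(1 + Γ)/(1 − Γ) = 20.8·(1.82)/(0.177)

Z_L ≈ 214 Ω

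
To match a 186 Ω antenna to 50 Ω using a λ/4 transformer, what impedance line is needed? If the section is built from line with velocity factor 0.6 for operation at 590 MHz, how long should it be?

Z_qwt ≈ 96.4 Ω; length ≈ 7.63 cm

Z_qwt = √(Z_0·R_L) = √(50 × 186) = √9300
λ = 0.6·c/f = 0.305 m, so l = λ/4 = 0.0763 m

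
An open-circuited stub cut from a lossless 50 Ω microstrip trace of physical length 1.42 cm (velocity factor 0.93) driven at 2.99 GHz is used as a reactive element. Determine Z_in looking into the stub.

λ = v/f = 0.93·c / 2.99 GHz = 0.0933 m
βl = 2π·l/λ = 2π × 0.152 = 54.8°
tan(βl) = 1.42
For an open-circuited stub, Z_in = −jZ_0·cot(βl) = −jZ_0/tan(βl)

Z_in ≈ −j35.3 Ω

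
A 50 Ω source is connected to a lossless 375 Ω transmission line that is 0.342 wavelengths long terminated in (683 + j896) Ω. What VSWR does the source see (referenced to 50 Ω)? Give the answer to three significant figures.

βl = 2π × 0.342 = 123°
tan(βl) = -1.53
Z_in = Z_0·(Z_L + jZ_0·tanβl)/(Z_0 + jZ_L·tanβl) = 77.5 + j115 Ω
Γ_s = (Z_in − Z_s)/(Z_in + Z_s) = (27.5 + j115)/(127 + j115), |Γ_s| = 0.69
VSWR = (1 + |Γ_s|)/(1 − |Γ_s|)

VSWR ≈ 5.44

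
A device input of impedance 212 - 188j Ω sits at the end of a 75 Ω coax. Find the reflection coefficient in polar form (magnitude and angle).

Γ = (Z_L − Z_0)/(Z_L + Z_0) = (137 − j188)/(287 − j188)
|Γ| = 233/343 = 0.678

Γ ≈ 0.678 ∠ -20.7°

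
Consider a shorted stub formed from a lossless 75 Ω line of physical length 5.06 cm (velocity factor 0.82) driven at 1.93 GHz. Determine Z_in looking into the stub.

Z_in ≈ −j56.7 Ω

λ = v/f = 0.82·c / 1.93 GHz = 0.127 m
βl = 2π·l/λ = 2π × 0.397 = 143°
tan(βl) = -0.756
For a shorted stub, Z_in = jZ_0·tan(βl)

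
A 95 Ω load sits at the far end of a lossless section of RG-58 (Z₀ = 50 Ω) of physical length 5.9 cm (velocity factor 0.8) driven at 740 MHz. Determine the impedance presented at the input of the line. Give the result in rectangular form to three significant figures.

λ = v/f = 0.8·c / 740 MHz = 0.324 m
βl = 2π·l/λ = 2π × 0.182 = 65.5°
tan(βl) = tan(65.5°) = 2.19
Z_in = Z_0·(Z_L + jZ_0·tanβl)/(Z_0 + jZ_L·tanβl)
     = 50·(95 + j110)/(50 + j208)

Z_in ≈ 30.1 − j15.6 Ω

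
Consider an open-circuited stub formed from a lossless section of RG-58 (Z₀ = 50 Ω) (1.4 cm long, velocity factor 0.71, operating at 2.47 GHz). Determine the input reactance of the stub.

X_in ≈ -30.7 Ω (capacitive)

λ = v/f = 0.71·c / 2.47 GHz = 0.0862 m
βl = 2π·l/λ = 2π × 0.162 = 58.4°
tan(βl) = 1.63
For an open-circuited stub, Z_in = −jZ_0·cot(βl) = −jZ_0/tan(βl)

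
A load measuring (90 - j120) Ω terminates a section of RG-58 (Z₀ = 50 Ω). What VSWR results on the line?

VSWR ≈ 5.37

Γ = (Z_L − Z_0)/(Z_L + Z_0) = (40 − j120)/(140 − j120)
|Γ| = 126/184 = 0.686
VSWR = (1 + |Γ|)/(1 − |Γ|) = 1.69/0.314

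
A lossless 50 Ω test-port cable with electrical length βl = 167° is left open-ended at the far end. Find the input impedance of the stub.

Z_in ≈ +j217 Ω

tan(βl) = -0.231
For an open-ended stub, Z_in = −jZ_0·cot(βl) = −jZ_0/tan(βl)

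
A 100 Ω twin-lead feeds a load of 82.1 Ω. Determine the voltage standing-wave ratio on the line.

Γ = (82.1 − 100)/(82.1 + 100) = -0.0983
VSWR = (1 + 0.0983)/(1 − 0.0983)

VSWR ≈ 1.22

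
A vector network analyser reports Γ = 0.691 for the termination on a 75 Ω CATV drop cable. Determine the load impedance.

Z_L = Z_0·(1 + Γ)/(1 − Γ) = 75·(1.69)/(0.309)

Z_L ≈ 410 Ω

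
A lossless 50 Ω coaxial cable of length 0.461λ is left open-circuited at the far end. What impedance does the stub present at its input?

Z_in ≈ +j200 Ω

βl = 2π × 0.461 = 166°
tan(βl) = -0.25
For an open-circuited stub, Z_in = −jZ_0·cot(βl) = −jZ_0/tan(βl)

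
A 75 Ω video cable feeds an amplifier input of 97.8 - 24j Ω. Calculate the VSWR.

VSWR ≈ 1.47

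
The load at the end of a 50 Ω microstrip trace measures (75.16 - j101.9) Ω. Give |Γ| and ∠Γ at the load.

Γ ≈ 0.65 ∠ -37°

Γ = (Z_L − Z_0)/(Z_L + Z_0) = (25.16 − j101.9)/(125.2 − j101.9)
|Γ| = 105/161 = 0.65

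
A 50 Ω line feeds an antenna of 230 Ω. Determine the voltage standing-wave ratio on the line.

Γ = (230 − 50)/(230 + 50) = 0.643
VSWR = (1 + 0.643)/(1 − 0.643)

VSWR ≈ 4.6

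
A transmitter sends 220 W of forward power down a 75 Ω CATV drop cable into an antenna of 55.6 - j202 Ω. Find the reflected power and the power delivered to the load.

|Γ| = |(-19.4 − j202)/(130.6 − j202)| = 0.844
|Γ|² = 0.712
P_refl = |Γ|²·P_inc = 157 W, P_del = (1 − |Γ|²)·P_inc = 63.4 W

P_reflected ≈ 157 W; P_delivered ≈ 63.4 W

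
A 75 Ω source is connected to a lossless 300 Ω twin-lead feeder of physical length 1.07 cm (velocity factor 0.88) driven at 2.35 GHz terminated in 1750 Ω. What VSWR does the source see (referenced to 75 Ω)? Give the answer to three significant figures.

VSWR ≈ 16.6

λ = v/f = 0.88·c / 2.35 GHz = 0.112 m
βl = 2π·l/λ = 2π × 0.0952 = 34.3°
tan(βl) = 0.682
Z_in = Z_0·(Z_L + jZ_0·tanβl)/(Z_0 + jZ_L·tanβl) = 152 − j402 Ω
Γ_s = (Z_in − Z_s)/(Z_in + Z_s) = (77.4 − j402)/(227 − j402), |Γ_s| = 0.886
VSWR = (1 + |Γ_s|)/(1 − |Γ_s|)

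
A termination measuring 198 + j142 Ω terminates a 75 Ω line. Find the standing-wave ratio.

VSWR ≈ 4.13

Γ = (Z_L − Z_0)/(Z_L + Z_0) = (123 + j142)/(273 + j142)
|Γ| = 188/308 = 0.61
VSWR = (1 + |Γ|)/(1 − |Γ|) = 1.61/0.39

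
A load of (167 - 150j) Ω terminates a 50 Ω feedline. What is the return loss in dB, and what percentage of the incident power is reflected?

RL ≈ 2.84 dB; 52% of incident power reflected

Γ = (117 − j150)/(217 − j150), |Γ| = 0.721
RL = −20·log₁₀(0.721) = 2.84 dB
P_refl/P_inc = |Γ|² = 0.52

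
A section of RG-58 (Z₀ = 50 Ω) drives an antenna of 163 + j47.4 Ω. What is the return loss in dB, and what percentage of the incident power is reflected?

RL ≈ 5.01 dB; 31.5% of incident power reflected

Γ = (113 + j47.4)/(213 + j47.4), |Γ| = 0.562
RL = −20·log₁₀(0.562) = 5.01 dB
P_refl/P_inc = |Γ|² = 0.315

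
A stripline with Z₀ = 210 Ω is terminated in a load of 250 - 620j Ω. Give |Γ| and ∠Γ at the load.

Γ = (Z_L − Z_0)/(Z_L + Z_0) = (40 − j620)/(460 − j620)
|Γ| = 621/772 = 0.805

Γ ≈ 0.805 ∠ -32.9°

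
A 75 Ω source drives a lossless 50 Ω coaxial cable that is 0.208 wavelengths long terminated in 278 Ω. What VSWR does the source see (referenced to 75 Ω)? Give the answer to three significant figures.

VSWR ≈ 8.03

βl = 2π × 0.208 = 74.9°
tan(βl) = 3.7
Z_in = Z_0·(Z_L + jZ_0·tanβl)/(Z_0 + jZ_L·tanβl) = 9.63 − j13 Ω
Γ_s = (Z_in − Z_s)/(Z_in + Z_s) = (-65.4 − j13)/(84.6 − j13), |Γ_s| = 0.779
VSWR = (1 + |Γ_s|)/(1 − |Γ_s|)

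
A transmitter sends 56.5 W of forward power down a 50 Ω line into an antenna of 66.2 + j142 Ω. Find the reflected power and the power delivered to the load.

P_reflected ≈ 34.3 W; P_delivered ≈ 22.2 W

|Γ| = |(16.2 + j142)/(116.2 + j142)| = 0.779
|Γ|² = 0.607
P_refl = |Γ|²·P_inc = 34.3 W, P_del = (1 − |Γ|²)·P_inc = 22.2 W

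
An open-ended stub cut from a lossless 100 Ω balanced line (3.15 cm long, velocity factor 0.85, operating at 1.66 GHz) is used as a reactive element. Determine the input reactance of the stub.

λ = v/f = 0.85·c / 1.66 GHz = 0.154 m
βl = 2π·l/λ = 2π × 0.205 = 73.8°
tan(βl) = 3.45
For an open-ended stub, Z_in = −jZ_0·cot(βl) = −jZ_0/tan(βl)

X_in ≈ -29 Ω (capacitive)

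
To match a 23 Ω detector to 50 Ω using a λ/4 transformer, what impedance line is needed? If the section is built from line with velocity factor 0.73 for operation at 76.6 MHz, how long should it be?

Z_qwt = √(Z_0·R_L) = √(50 × 23) = √1150
λ = 0.73·c/f = 2.86 m, so l = λ/4 = 0.715 m

Z_qwt ≈ 33.9 Ω; length ≈ 71.5 cm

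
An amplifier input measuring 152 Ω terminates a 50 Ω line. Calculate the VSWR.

For a purely resistive load, VSWR = R_L/Z_0 or Z_0/R_L (whichever > 1) = 152/50

VSWR ≈ 3.04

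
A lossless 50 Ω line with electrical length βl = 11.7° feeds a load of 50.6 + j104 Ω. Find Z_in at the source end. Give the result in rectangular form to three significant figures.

tan(βl) = tan(11.7°) = 0.207
Z_in = Z_0·(Z_L + jZ_0·tanβl)/(Z_0 + jZ_L·tanβl)
     = 50·(50.6 + j114)/(28.5 + j10.5)

Z_in ≈ 143 + j148 Ω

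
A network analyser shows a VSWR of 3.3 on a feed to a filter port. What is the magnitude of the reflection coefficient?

|Γ| = (S − 1)/(S + 1) = (3.3 − 1)/(3.3 + 1) = 2.3/4.3

|Γ| ≈ 0.535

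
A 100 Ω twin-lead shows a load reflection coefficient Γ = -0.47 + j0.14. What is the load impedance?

Z_L = Z_0·(1 + Γ)/(1 − Γ) = 100·(0.53 + j0.14)/(1.47 − j0.14)

Z_L ≈ 34.8 + j12.8 Ω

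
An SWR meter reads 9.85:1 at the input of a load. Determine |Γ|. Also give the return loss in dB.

|Γ| ≈ 0.816; return loss ≈ 1.77 dB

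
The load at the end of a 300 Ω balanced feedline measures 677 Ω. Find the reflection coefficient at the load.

Γ = (Z_L − Z_0)/(Z_L + Z_0) = (677 − 300)/(677 + 300) = 377/977

Γ = 0.386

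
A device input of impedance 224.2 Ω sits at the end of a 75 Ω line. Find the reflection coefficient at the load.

Γ = (Z_L − Z_0)/(Z_L + Z_0) = (224.2 − 75)/(224.2 + 75) = 149.2/299.2

Γ = 0.499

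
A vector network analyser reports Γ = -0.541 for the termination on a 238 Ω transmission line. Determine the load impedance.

Z_L ≈ 70.9 Ω

Z_L = Z_0·(1 + Γ)/(1 − Γ) = 238·(0.459)/(1.54)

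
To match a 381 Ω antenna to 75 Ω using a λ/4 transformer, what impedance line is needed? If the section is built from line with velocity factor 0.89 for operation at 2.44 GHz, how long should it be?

Z_qwt = √(Z_0·R_L) = √(75 × 381) = √28580
λ = 0.89·c/f = 0.109 m, so l = λ/4 = 0.0274 m

Z_qwt ≈ 169 Ω; length ≈ 2.74 cm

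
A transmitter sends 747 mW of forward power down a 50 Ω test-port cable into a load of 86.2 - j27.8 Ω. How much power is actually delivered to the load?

P_delivered ≈ 666 mW

|Γ| = |(36.2 − j27.8)/(136.2 − j27.8)| = 0.328
|Γ|² = 0.108
P_refl = |Γ|²·P_inc = 80.5 mW, P_del = (1 − |Γ|²)·P_inc = 666 mW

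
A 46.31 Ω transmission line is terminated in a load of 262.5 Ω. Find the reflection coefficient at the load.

Γ = 0.7

Γ = (Z_L − Z_0)/(Z_L + Z_0) = (262.5 − 46.31)/(262.5 + 46.31) = 216.2/308.8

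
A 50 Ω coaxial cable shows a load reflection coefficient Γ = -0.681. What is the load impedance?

Z_L ≈ 9.49 Ω

Z_L = Z_0·(1 + Γ)/(1 − Γ) = 50·(0.319)/(1.68)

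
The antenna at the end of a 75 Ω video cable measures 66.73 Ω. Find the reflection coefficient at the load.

Γ = (Z_L − Z_0)/(Z_L + Z_0) = (66.73 − 75)/(66.73 + 75) = -8.27/141.7

Γ = -0.0584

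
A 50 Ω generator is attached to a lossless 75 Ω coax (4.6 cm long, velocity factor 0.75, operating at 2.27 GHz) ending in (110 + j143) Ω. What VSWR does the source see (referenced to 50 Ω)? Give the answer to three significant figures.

λ = v/f = 0.75·c / 2.27 GHz = 0.0991 m
βl = 2π·l/λ = 2π × 0.464 = 167°
tan(βl) = -0.23
Z_in = Z_0·(Z_L + jZ_0·tanβl)/(Z_0 + jZ_L·tanβl) = 53.1 + j99.9 Ω
Γ_s = (Z_in − Z_s)/(Z_in + Z_s) = (3.11 + j99.9)/(103 + j99.9), |Γ_s| = 0.696
VSWR = (1 + |Γ_s|)/(1 − |Γ_s|)

VSWR ≈ 5.58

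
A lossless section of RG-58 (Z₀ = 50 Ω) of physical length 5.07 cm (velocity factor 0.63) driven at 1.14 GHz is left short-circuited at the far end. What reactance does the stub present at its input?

X_in ≈ -137 Ω (capacitive)

λ = v/f = 0.63·c / 1.14 GHz = 0.166 m
βl = 2π·l/λ = 2π × 0.306 = 110°
tan(βl) = -2.73
For a short-circuited stub, Z_in = jZ_0·tan(βl)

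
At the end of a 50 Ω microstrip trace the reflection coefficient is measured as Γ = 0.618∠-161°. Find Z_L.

Z_L = Z_0·(1 + Γ)/(1 − Γ) = 50·(0.416 − j0.201)/(1.58 + j0.201)

Z_L ≈ 12.1 − j7.89 Ω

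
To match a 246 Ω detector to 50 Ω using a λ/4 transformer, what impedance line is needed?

Z_qwt ≈ 111 Ω

Z_qwt = √(Z_0·R_L) = √(50 × 246) = √12300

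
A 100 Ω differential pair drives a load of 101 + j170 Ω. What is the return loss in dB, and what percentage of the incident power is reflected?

Γ = (1 + j170)/(201 + j170), |Γ| = 0.646
RL = −20·log₁₀(0.646) = 3.8 dB
P_refl/P_inc = |Γ|² = 0.417

RL ≈ 3.8 dB; 41.7% of incident power reflected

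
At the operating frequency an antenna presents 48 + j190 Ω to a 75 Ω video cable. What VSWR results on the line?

Γ = (Z_L − Z_0)/(Z_L + Z_0) = (-27 + j190)/(123 + j190)
|Γ| = 192/226 = 0.848
VSWR = (1 + |Γ|)/(1 − |Γ|) = 1.85/0.152

VSWR ≈ 12.1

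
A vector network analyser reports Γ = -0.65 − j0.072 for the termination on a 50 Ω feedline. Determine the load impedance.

Z_L ≈ 10.5 − j2.64 Ω

Z_L = Z_0·(1 + Γ)/(1 − Γ) = 50·(0.35 − j0.072)/(1.65 + j0.072)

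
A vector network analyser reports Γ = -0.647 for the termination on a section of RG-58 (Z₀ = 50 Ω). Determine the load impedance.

Z_L ≈ 10.7 Ω

Z_L = Z_0·(1 + Γ)/(1 − Γ) = 50·(0.353)/(1.65)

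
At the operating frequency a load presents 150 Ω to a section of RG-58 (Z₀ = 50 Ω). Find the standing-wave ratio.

VSWR ≈ 3

Γ = (150 − 50)/(150 + 50) = 0.5
VSWR = (1 + 0.5)/(1 − 0.5)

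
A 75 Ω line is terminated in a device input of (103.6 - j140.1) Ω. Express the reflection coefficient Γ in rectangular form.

Γ ≈ 0.48 − j0.408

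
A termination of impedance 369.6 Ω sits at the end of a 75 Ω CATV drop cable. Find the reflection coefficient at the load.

Γ = (Z_L − Z_0)/(Z_L + Z_0) = (369.6 − 75)/(369.6 + 75) = 294.6/444.6

Γ = 0.663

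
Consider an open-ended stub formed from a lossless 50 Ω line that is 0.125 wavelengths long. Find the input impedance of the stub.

Z_in ≈ −j50 Ω

βl = 2π × 0.125 = 45°
tan(βl) = 1
For an open-ended stub, Z_in = −jZ_0·cot(βl) = −jZ_0/tan(βl)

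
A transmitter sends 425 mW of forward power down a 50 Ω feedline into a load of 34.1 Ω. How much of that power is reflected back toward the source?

P_reflected ≈ 15.2 mW

Γ = (34.1 − 50)/(34.1 + 50) = -0.189
|Γ|² = 0.0357
P_refl = |Γ|²·P_inc = 15.2 mW, P_del = (1 − |Γ|²)·P_inc = 410 mW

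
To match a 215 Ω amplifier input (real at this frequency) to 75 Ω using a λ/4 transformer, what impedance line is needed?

Z_qwt = √(Z_0·R_L) = √(75 × 215) = √16120

Z_qwt ≈ 127 Ω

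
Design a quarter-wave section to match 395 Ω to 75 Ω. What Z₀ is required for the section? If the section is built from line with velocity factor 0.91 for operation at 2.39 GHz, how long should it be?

Z_qwt = √(Z_0·R_L) = √(75 × 395) = √29620
λ = 0.91·c/f = 0.114 m, so l = λ/4 = 0.0286 m

Z_qwt ≈ 172 Ω; length ≈ 2.86 cm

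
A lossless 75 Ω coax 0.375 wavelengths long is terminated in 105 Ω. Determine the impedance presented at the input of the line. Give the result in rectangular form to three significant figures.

βl = 2π × 0.375 = 135°
tan(βl) = tan(135°) = -1
Z_in = Z_0·(Z_L + jZ_0·tanβl)/(Z_0 + jZ_L·tanβl)
     = 75·(105 − j75)/(75 − j105)

Z_in ≈ 70.9 + j24.3 Ω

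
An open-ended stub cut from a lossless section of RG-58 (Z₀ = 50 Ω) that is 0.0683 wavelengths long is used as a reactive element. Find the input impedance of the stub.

βl = 2π × 0.0683 = 24.6°
tan(βl) = 0.458
For an open-ended stub, Z_in = −jZ_0·cot(βl) = −jZ_0/tan(βl)

Z_in ≈ −j109 Ω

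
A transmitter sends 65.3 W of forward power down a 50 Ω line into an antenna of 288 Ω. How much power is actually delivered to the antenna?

P_delivered ≈ 32.9 W

Γ = (288 − 50)/(288 + 50) = 0.704
|Γ|² = 0.496
P_refl = |Γ|²·P_inc = 32.4 W, P_del = (1 − |Γ|²)·P_inc = 32.9 W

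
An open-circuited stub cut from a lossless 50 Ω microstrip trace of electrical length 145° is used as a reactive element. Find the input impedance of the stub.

tan(βl) = -0.7
For an open-circuited stub, Z_in = −jZ_0·cot(βl) = −jZ_0/tan(βl)

Z_in ≈ +j71.4 Ω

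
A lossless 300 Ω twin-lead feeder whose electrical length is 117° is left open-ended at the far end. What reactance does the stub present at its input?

tan(βl) = -1.96
For an open-ended stub, Z_in = −jZ_0·cot(βl) = −jZ_0/tan(βl)

X_in ≈ 153 Ω (inductive)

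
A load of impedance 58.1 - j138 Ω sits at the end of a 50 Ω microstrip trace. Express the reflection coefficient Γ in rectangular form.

Γ ≈ 0.648 − j0.449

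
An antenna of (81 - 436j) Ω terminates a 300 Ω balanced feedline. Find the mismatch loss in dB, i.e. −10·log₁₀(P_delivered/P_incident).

Γ = (-219 − j436)/(381 − j436), |Γ| = 0.843
|Γ|² = 0.71, so P_del/P_inc = 1 − |Γ|² = 0.29
ML = −10·log₁₀(1 − |Γ|²)

mismatch loss ≈ 5.38 dB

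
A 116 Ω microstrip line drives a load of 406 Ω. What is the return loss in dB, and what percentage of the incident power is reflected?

RL ≈ 5.11 dB; 30.9% of incident power reflected

Γ = (406 − 116)/(406 + 116) = 0.556
RL = −20·log₁₀(0.556) = 5.11 dB
P_refl/P_inc = |Γ|² = 0.309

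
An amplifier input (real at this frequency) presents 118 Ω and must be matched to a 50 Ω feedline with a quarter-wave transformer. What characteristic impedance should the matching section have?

Z_qwt = √(Z_0·R_L) = √(50 × 118) = √5900

Z_qwt ≈ 76.8 Ω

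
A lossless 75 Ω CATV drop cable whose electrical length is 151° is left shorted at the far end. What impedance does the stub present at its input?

Z_in ≈ −j41.6 Ω

tan(βl) = -0.554
For a shorted stub, Z_in = jZ_0·tan(βl)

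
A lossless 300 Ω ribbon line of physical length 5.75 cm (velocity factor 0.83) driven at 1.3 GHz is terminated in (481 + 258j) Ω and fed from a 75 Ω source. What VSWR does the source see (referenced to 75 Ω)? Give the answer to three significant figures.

VSWR ≈ 1.78

λ = v/f = 0.83·c / 1.3 GHz = 0.192 m
βl = 2π·l/λ = 2π × 0.3 = 108°
tan(βl) = -3.06
Z_in = Z_0·(Z_L + jZ_0·tanβl)/(Z_0 + jZ_L·tanβl) = 134 − j1.1 Ω
Γ_s = (Z_in − Z_s)/(Z_in + Z_s) = (58.8 − j1.1)/(209 − j1.1), |Γ_s| = 0.282
VSWR = (1 + |Γ_s|)/(1 − |Γ_s|)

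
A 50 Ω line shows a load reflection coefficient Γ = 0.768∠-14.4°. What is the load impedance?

Z_L ≈ 201 − j187 Ω

Z_L = Z_0·(1 + Γ)/(1 − Γ) = 50·(1.74 − j0.191)/(0.256 + j0.191)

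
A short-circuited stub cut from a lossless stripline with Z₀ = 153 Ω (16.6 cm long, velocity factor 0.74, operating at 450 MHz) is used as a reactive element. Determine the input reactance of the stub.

X_in ≈ -253 Ω (capacitive)

λ = v/f = 0.74·c / 450 MHz = 0.493 m
βl = 2π·l/λ = 2π × 0.336 = 121°
tan(βl) = -1.66
For a short-circuited stub, Z_in = jZ_0·tan(βl)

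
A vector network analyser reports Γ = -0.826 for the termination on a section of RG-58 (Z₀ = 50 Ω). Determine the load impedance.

Z_L ≈ 4.76 Ω

Z_L = Z_0·(1 + Γ)/(1 − Γ) = 50·(0.174)/(1.83)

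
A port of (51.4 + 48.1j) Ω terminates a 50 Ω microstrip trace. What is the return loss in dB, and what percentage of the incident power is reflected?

Γ = (1.4 + j48.1)/(101.4 + j48.1), |Γ| = 0.429
RL = −20·log₁₀(0.429) = 7.36 dB
P_refl/P_inc = |Γ|² = 0.184

RL ≈ 7.36 dB; 18.4% of incident power reflected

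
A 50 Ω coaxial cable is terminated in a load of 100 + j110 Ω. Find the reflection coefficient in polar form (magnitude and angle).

Γ ≈ 0.65 ∠ 29.3°

Γ = (Z_L − Z_0)/(Z_L + Z_0) = (50 + j110)/(150 + j110)
|Γ| = 121/186 = 0.65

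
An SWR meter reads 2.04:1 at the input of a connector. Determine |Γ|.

|Γ| = (S − 1)/(S + 1) = (2.04 − 1)/(2.04 + 1) = 1.04/3.04

|Γ| ≈ 0.342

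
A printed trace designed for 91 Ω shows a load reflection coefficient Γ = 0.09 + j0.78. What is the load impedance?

Z_L ≈ 24.3 + j98.8 Ω

Z_L = Z_0·(1 + Γ)/(1 − Γ) = 91·(1.09 + j0.78)/(0.91 − j0.78)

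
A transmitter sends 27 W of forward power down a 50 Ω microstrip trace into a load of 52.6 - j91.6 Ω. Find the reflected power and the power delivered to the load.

P_reflected ≈ 12 W; P_delivered ≈ 15 W

|Γ| = |(2.6 − j91.6)/(102.6 − j91.6)| = 0.666
|Γ|² = 0.444
P_refl = |Γ|²·P_inc = 12 W, P_del = (1 − |Γ|²)·P_inc = 15 W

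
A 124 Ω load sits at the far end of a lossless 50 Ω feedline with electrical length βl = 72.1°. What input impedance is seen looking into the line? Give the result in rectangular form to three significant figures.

Z_in ≈ 21.9 − j13.3 Ω

tan(βl) = tan(72.1°) = 3.1
Z_in = Z_0·(Z_L + jZ_0·tanβl)/(Z_0 + jZ_L·tanβl)
     = 50·(124 + j155)/(50 + j384)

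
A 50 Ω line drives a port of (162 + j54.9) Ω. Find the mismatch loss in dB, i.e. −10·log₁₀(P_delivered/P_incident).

mismatch loss ≈ 1.7 dB

Γ = (112 + j54.9)/(212 + j54.9), |Γ| = 0.57
|Γ|² = 0.324, so P_del/P_inc = 1 − |Γ|² = 0.676
ML = −10·log₁₀(1 − |Γ|²)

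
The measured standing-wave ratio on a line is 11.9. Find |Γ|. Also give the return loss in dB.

|Γ| = (S − 1)/(S + 1) = (11.9 − 1)/(11.9 + 1) = 10.9/12.9
RL = −20·log₁₀|Γ| = −20·log₁₀(0.845)

|Γ| ≈ 0.845; return loss ≈ 1.46 dB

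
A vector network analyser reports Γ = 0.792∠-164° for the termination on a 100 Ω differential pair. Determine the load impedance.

Z_L ≈ 11.8 − j13.9 Ω

Z_L = Z_0·(1 + Γ)/(1 − Γ) = 100·(0.239 − j0.218)/(1.76 + j0.218)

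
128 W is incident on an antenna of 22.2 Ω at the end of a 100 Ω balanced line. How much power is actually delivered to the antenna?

Γ = (22.2 − 100)/(22.2 + 100) = -0.637
|Γ|² = 0.405
P_refl = |Γ|²·P_inc = 51.9 W, P_del = (1 − |Γ|²)·P_inc = 76.1 W

P_delivered ≈ 76.1 W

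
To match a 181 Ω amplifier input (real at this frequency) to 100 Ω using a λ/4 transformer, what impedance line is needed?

Z_qwt ≈ 135 Ω

Z_qwt = √(Z_0·R_L) = √(100 × 181) = √18100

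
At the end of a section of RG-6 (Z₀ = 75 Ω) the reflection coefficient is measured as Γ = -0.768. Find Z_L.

Z_L ≈ 9.84 Ω

Z_L = Z_0·(1 + Γ)/(1 − Γ) = 75·(0.232)/(1.77)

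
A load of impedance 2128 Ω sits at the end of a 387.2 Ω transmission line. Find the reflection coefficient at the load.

Γ = (Z_L − Z_0)/(Z_L + Z_0) = (2128 − 387.2)/(2128 + 387.2) = 1741/2515

Γ = 0.692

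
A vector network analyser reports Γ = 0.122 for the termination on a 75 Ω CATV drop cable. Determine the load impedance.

Z_L ≈ 95.8 Ω

Z_L = Z_0·(1 + Γ)/(1 − Γ) = 75·(1.12)/(0.878)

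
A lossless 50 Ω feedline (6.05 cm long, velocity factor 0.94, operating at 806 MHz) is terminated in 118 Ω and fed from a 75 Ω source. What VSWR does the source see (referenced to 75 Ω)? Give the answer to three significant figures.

λ = v/f = 0.94·c / 806 MHz = 0.35 m
βl = 2π·l/λ = 2π × 0.173 = 62.3°
tan(βl) = 1.9
Z_in = Z_0·(Z_L + jZ_0·tanβl)/(Z_0 + jZ_L·tanβl) = 25.8 − j20.6 Ω
Γ_s = (Z_in − Z_s)/(Z_in + Z_s) = (-49.2 − j20.6)/(101 − j20.6), |Γ_s| = 0.519
VSWR = (1 + |Γ_s|)/(1 − |Γ_s|)

VSWR ≈ 3.16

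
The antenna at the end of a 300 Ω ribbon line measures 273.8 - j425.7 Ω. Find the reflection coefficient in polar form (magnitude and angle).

Γ = (Z_L − Z_0)/(Z_L + Z_0) = (-26.2 − j425.7)/(573.8 − j425.7)
|Γ| = 427/714 = 0.597

Γ ≈ 0.597 ∠ -57°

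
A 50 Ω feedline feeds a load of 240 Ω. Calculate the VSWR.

VSWR ≈ 4.8

For a purely resistive load, VSWR = R_L/Z_0 or Z_0/R_L (whichever > 1) = 240/50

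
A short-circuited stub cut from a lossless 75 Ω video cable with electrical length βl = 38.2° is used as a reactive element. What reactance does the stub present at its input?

tan(βl) = 0.787
For a short-circuited stub, Z_in = jZ_0·tan(βl)

X_in ≈ 59 Ω (inductive)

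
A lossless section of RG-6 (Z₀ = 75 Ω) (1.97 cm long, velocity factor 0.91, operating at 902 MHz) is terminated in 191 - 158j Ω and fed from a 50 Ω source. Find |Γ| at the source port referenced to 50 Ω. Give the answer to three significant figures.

|Γ| ≈ 0.692

λ = v/f = 0.91·c / 902 MHz = 0.303 m
βl = 2π·l/λ = 2π × 0.0651 = 23.4°
tan(βl) = 0.433
Z_in = Z_0·(Z_L + jZ_0·tanβl)/(Z_0 + jZ_L·tanβl) = 46.5 − j92.4 Ω
Γ_s = (Z_in − Z_s)/(Z_in + Z_s) = (-3.49 − j92.4)/(96.5 − j92.4), |Γ_s| = 0.692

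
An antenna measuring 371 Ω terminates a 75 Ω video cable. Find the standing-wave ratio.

Γ = (371 − 75)/(371 + 75) = 0.664
VSWR = (1 + 0.664)/(1 − 0.664)

VSWR ≈ 4.95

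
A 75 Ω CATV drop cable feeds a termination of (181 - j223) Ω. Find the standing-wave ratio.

Γ = (Z_L − Z_0)/(Z_L + Z_0) = (106 − j223)/(256 − j223)
|Γ| = 247/340 = 0.727
VSWR = (1 + |Γ|)/(1 − |Γ|) = 1.73/0.273

VSWR ≈ 6.33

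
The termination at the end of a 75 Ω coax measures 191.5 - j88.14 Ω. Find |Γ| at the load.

|Γ| ≈ 0.52

Γ = (Z_L − Z_0)/(Z_L + Z_0) = (116.5 − j88.14)/(266.5 − j88.14)
|Γ| = 146/281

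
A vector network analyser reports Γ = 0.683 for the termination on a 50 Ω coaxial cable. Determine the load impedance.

Z_L ≈ 265 Ω

Z_L = Z_0·(1 + Γ)/(1 − Γ) = 50·(1.68)/(0.317)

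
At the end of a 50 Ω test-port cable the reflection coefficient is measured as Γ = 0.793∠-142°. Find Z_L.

Z_L ≈ 6.45 − j17 Ω

Z_L = Z_0·(1 + Γ)/(1 − Γ) = 50·(0.375 − j0.488)/(1.62 + j0.488)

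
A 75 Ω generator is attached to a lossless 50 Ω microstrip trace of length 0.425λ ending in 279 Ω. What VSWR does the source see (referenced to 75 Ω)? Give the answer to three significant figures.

VSWR ≈ 4.7

βl = 2π × 0.425 = 153°
tan(βl) = -0.51
Z_in = Z_0·(Z_L + jZ_0·tanβl)/(Z_0 + jZ_L·tanβl) = 38.7 + j84.5 Ω
Γ_s = (Z_in − Z_s)/(Z_in + Z_s) = (-36.3 + j84.5)/(114 + j84.5), |Γ_s| = 0.649
VSWR = (1 + |Γ_s|)/(1 − |Γ_s|)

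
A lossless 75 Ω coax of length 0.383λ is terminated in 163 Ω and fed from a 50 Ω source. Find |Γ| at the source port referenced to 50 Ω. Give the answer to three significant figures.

βl = 2π × 0.383 = 138°
tan(βl) = -0.904
Z_in = Z_0·(Z_L + jZ_0·tanβl)/(Z_0 + jZ_L·tanβl) = 60.9 + j51.9 Ω
Γ_s = (Z_in − Z_s)/(Z_in + Z_s) = (10.9 + j51.9)/(111 + j51.9), |Γ_s| = 0.433

|Γ| ≈ 0.433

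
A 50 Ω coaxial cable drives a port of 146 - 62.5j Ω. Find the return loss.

Γ = (96 − j62.5)/(196 − j62.5), |Γ| = 0.557
RL = −20·log₁₀|Γ| = −20·log₁₀(0.557)

RL ≈ 5.09 dB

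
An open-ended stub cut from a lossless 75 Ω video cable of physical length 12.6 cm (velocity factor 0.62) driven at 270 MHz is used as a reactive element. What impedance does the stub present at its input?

λ = v/f = 0.62·c / 270 MHz = 0.689 m
βl = 2π·l/λ = 2π × 0.183 = 65.8°
tan(βl) = 2.23
For an open-ended stub, Z_in = −jZ_0·cot(βl) = −jZ_0/tan(βl)

Z_in ≈ −j33.6 Ω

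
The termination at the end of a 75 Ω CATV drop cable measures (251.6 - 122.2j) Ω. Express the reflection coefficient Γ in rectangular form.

Γ = (Z_L − Z_0)/(Z_L + Z_0) = (176.6 − j122.2)/(326.6 − j122.2)

Γ ≈ 0.597 − j0.151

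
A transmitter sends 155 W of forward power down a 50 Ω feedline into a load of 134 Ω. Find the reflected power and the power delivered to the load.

P_reflected ≈ 32.3 W; P_delivered ≈ 123 W

Γ = (134 − 50)/(134 + 50) = 0.457
|Γ|² = 0.208
P_refl = |Γ|²·P_inc = 32.3 W, P_del = (1 − |Γ|²)·P_inc = 123 W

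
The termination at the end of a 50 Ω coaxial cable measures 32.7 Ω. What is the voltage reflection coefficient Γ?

Γ = -0.209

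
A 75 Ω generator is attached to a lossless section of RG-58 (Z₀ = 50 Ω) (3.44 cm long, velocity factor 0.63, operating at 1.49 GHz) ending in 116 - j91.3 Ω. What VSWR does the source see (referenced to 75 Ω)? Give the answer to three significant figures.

VSWR ≈ 5.52

λ = v/f = 0.63·c / 1.49 GHz = 0.127 m
βl = 2π·l/λ = 2π × 0.271 = 97.6°
tan(βl) = -7.46
Z_in = Z_0·(Z_L + jZ_0·tanβl)/(Z_0 + jZ_L·tanβl) = 14.3 + j17.1 Ω
Γ_s = (Z_in − Z_s)/(Z_in + Z_s) = (-60.7 + j17.1)/(89.3 + j17.1), |Γ_s| = 0.693
VSWR = (1 + |Γ_s|)/(1 − |Γ_s|)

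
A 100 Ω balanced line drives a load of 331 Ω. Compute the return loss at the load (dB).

RL ≈ 5.42 dB

Γ = (331 − 100)/(331 + 100) = 0.536
RL = −20·log₁₀|Γ| = −20·log₁₀(0.536)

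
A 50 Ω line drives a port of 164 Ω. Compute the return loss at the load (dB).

RL ≈ 5.47 dB

Γ = (164 − 50)/(164 + 50) = 0.533
RL = −20·log₁₀|Γ| = −20·log₁₀(0.533)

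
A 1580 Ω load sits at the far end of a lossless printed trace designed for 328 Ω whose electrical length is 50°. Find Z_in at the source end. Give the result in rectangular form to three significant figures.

Z_in ≈ 113 − j256 Ω

tan(βl) = tan(50°) = 1.19
Z_in = Z_0·(Z_L + jZ_0·tanβl)/(Z_0 + jZ_L·tanβl)
     = 328·(1580 + j391)/(328 + j1880)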